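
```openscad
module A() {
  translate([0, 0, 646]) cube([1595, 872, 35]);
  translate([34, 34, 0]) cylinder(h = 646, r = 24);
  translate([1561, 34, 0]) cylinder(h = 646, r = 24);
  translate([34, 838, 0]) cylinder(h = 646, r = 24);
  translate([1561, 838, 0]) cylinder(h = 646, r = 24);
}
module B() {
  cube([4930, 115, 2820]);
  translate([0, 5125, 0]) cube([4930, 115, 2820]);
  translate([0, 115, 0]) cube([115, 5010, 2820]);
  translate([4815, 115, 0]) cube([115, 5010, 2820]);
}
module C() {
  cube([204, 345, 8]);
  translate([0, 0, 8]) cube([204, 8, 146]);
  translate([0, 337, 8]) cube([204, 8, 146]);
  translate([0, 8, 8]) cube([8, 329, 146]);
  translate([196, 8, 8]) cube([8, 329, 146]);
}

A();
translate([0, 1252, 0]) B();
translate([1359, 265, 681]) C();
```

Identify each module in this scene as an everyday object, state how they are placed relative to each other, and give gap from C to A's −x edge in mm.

A is a table. B is a house frame. C is an open box. The house frame is on the floor beside the table on its +y side. The open box is on top of the table. The gap from the open box to the table's −x edge is 1359 mm.

The open box's min-x is at 1359; the table's min-x is 0; gap = 1359 mm.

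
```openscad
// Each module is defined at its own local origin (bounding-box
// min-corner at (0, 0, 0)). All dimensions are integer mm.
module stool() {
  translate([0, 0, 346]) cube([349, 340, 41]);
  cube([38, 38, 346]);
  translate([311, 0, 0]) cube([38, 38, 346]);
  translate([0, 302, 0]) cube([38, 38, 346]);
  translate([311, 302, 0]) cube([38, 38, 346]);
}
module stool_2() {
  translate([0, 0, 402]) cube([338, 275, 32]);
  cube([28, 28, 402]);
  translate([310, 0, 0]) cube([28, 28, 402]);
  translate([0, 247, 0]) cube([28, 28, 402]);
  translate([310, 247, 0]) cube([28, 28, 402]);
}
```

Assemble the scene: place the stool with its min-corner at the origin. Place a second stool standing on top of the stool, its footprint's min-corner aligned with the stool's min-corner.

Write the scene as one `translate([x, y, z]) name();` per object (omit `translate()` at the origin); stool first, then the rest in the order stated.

stool();
translate([0, 0, 387]) stool_2();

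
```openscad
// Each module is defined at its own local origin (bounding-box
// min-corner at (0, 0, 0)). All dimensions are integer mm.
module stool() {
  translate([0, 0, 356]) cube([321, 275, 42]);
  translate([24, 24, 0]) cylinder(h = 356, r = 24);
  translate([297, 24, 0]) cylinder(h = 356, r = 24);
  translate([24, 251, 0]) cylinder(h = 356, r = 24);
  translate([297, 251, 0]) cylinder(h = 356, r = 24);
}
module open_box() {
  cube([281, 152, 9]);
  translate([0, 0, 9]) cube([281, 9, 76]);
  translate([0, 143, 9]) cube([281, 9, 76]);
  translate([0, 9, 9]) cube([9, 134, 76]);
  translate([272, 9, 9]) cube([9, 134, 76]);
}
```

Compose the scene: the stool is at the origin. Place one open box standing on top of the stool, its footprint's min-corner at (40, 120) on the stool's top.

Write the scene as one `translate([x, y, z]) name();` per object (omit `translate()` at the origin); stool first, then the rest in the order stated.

stool();
translate([40, 120, 398]) open_box();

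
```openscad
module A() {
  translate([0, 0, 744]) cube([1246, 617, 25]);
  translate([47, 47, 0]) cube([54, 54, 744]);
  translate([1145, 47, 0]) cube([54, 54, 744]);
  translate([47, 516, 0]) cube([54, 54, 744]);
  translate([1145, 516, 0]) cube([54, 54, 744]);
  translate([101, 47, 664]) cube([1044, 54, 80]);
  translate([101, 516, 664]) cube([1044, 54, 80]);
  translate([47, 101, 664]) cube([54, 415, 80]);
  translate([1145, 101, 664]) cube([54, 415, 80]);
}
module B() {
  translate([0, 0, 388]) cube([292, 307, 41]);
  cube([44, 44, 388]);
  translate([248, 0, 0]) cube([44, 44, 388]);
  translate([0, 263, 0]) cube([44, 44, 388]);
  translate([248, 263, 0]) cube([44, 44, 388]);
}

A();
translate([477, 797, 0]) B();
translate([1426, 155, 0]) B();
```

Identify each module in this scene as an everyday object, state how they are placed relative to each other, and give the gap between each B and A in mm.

Each stool's nearest face is 180 mm from the table's bounding box.

A is a table. B is a stool. Two stools sit around the table at the +y, +x sides. The gap between each stool and the table is 180 mm.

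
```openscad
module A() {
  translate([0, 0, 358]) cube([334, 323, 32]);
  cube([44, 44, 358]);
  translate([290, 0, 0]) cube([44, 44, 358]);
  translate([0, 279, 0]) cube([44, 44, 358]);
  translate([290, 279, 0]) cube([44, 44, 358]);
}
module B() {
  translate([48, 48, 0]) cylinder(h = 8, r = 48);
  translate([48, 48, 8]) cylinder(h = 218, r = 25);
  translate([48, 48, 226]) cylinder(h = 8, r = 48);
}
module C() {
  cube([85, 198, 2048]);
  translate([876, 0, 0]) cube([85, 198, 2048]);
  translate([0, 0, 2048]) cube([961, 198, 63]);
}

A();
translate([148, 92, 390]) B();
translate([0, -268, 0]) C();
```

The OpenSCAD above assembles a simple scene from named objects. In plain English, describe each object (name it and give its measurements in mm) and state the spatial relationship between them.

A is a simple wooden stool: a rectangular seat 334 mm (x) by 323 mm (y), 32 mm thick, top face at z = 390 mm, on four square legs, each 44×44 mm in cross-section. The legs rest on z = 0, each flush with a corner of the seat.

B is a spool: two coaxial disc flanges of radius 48 mm and thickness 8 mm, joined by a core cylinder of radius 25 mm and height 218 mm. The lower flange rests on z = 0 and the three cylinders share a vertical axis.

C is a door frame. The clear opening is 791 mm wide and 2048 mm high. Two 85 mm wide jambs, 198 mm deep, stand either side of the opening from the floor to the top of the opening. A 63 mm thick head sits across the top of both jambs, spanning the full outside width of the frame.

The spool is on top of the stool. The door frame is on the floor beside the stool on its −y side.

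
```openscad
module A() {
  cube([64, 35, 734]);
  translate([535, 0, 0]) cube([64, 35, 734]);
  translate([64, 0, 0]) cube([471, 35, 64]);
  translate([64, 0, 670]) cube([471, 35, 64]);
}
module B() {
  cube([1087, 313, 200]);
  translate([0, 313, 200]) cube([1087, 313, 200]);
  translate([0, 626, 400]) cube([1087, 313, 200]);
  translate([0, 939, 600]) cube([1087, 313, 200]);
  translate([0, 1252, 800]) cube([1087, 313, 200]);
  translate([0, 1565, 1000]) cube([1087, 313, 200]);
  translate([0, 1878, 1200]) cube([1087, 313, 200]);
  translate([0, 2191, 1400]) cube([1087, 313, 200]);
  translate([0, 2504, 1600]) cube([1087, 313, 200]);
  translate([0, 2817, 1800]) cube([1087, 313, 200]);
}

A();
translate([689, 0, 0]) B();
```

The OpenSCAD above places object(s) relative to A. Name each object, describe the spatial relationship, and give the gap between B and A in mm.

The staircase's nearest face is 90 mm from the picture frame's +x face.

A is a picture frame. B is a staircase. The staircase is on the floor beside the picture frame on its +x side. The gap between the staircase and the picture frame is 90 mm.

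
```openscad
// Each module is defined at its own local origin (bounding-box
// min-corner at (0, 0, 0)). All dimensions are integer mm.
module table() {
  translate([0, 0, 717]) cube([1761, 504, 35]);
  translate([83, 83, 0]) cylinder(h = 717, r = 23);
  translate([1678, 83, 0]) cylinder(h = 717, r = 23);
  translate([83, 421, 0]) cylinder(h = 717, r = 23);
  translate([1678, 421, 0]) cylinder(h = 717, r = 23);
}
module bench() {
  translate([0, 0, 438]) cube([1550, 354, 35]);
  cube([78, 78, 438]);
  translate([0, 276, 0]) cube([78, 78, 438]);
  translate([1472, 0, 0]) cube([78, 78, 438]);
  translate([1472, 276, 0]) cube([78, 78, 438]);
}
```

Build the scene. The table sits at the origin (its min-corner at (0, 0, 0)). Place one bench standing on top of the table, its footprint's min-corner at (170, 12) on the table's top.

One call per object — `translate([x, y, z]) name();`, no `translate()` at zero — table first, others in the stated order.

table();
translate([170, 12, 752]) bench();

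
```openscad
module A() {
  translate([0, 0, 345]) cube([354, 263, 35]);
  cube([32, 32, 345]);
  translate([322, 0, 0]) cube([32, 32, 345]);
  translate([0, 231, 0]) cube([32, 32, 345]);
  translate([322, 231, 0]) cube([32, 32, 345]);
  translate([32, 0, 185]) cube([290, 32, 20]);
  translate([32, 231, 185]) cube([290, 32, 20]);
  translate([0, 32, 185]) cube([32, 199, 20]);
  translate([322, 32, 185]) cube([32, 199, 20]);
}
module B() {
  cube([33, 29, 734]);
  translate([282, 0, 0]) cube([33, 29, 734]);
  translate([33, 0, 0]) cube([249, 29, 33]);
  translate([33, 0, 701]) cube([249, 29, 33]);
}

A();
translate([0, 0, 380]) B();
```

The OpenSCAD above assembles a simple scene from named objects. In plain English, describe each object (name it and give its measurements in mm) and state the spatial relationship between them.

A is a simple wooden stool: a rectangular seat 354 mm (x) by 263 mm (y), 35 mm thick, top face at z = 380 mm, on four square legs, each 32×32 mm in cross-section. The legs rest on z = 0, each flush with a corner of the seat. Four stretchers, 32 mm wide and 20 mm tall, connect adjacent legs with their undersides at z = 185 mm, each running between the inner faces of the legs it joins and aligned with the legs' outer faces on the other axis.

B is a picture frame with a 249×668 mm rectangular opening (x by z) and a uniform 33 mm border on every side. Frame depth is 29 mm along y. It is built from two vertical stiles running the full outside height and two horizontal rails spanning the gap between the stiles.

The picture frame is on top of the stool.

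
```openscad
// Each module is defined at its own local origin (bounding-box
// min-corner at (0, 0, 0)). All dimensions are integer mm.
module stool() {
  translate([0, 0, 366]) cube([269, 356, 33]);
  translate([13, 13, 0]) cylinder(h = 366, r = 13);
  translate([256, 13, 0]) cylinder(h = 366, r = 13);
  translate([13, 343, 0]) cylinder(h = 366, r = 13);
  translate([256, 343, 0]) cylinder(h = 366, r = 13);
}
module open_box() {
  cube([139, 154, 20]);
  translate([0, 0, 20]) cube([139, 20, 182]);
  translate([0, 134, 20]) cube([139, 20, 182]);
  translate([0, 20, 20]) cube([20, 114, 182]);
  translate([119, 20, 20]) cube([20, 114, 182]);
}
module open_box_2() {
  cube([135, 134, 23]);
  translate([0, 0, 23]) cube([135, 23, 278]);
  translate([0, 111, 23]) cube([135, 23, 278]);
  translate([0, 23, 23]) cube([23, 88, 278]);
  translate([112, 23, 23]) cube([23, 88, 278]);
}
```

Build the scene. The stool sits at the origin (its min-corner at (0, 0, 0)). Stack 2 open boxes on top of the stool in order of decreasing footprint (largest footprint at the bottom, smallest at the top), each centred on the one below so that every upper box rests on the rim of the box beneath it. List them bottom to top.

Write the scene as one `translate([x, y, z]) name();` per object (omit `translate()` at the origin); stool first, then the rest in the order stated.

stool();
translate([65, 101, 399]) open_box();
translate([67, 111, 601]) open_box_2();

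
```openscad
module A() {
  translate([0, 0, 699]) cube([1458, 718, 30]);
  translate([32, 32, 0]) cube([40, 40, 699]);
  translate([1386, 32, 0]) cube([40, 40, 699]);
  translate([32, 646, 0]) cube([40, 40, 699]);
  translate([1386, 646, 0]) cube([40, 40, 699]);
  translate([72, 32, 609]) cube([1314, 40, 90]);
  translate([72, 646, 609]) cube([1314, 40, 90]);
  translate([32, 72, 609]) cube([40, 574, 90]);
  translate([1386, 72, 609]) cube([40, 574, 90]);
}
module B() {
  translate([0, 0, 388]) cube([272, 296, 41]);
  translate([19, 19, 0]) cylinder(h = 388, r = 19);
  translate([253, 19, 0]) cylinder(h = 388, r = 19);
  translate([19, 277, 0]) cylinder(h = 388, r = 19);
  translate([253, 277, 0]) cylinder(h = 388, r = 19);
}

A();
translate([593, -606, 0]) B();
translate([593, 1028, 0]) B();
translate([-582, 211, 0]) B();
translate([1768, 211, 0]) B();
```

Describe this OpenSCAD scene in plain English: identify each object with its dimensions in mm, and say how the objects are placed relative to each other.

A is a table with a 1458×718 mm rectangular top, 30 mm thick, top surface at z = 729 mm, supported by four 40×40 mm square legs, each inset 32 mm from the nearest pair of top edges, running from the floor. Four apron rails, 40 mm thick and 90 mm tall, run between adjacent legs with their top edges flush with the underside of the top and their outer faces flush with the legs' outer faces.

B is a four-legged stool. The seat is a 272×296×41 mm slab whose top surface is at z = 429 mm; four round legs, each 38 mm in diameter, run from the floor (z = 0) to the underside of the seat, each leg's axis is inset half a diameter from the nearest pair of seat edges (so the leg's bounding box is flush with the corner).

Four stools sit around the table at the −y, +y, −x, +x sides.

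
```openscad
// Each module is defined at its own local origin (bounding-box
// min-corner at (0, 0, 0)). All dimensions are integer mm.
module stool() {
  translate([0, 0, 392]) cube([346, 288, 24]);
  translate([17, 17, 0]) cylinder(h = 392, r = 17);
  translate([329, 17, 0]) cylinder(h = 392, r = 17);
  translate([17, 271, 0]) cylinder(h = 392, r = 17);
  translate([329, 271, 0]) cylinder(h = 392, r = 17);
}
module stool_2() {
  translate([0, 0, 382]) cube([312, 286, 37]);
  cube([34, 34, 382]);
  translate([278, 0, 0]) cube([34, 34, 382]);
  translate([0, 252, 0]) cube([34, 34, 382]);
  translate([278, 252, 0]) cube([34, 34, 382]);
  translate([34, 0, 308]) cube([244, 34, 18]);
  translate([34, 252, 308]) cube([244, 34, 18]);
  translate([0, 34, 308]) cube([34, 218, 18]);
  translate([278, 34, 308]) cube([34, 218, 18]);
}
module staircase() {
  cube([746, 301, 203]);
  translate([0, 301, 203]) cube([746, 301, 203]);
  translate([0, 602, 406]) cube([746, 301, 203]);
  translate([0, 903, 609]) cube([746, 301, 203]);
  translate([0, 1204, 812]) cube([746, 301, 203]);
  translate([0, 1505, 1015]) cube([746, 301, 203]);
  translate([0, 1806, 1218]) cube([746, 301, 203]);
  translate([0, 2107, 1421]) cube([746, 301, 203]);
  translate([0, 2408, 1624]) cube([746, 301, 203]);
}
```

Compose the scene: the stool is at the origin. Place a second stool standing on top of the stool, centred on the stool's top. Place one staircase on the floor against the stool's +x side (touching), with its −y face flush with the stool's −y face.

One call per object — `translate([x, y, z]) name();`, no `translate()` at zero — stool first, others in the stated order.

stool();
translate([17, 1, 416]) stool_2();
translate([346, 0, 0]) staircase();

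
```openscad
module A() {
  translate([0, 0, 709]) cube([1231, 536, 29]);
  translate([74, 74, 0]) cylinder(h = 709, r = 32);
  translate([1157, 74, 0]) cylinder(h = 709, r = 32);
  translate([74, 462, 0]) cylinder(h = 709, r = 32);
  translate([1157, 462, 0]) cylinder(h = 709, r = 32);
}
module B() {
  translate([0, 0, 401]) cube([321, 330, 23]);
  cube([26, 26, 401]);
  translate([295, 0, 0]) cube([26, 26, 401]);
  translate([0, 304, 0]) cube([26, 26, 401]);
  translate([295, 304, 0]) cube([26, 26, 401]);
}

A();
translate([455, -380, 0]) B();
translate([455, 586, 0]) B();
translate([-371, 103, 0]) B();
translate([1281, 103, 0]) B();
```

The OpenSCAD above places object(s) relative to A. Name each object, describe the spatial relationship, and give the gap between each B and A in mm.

Each stool's nearest face is 50 mm from the table's bounding box.

A is a table. B is a stool. Four stools sit around the table at the −y, +y, −x, +x sides. The gap between each stool and the table is 50 mm.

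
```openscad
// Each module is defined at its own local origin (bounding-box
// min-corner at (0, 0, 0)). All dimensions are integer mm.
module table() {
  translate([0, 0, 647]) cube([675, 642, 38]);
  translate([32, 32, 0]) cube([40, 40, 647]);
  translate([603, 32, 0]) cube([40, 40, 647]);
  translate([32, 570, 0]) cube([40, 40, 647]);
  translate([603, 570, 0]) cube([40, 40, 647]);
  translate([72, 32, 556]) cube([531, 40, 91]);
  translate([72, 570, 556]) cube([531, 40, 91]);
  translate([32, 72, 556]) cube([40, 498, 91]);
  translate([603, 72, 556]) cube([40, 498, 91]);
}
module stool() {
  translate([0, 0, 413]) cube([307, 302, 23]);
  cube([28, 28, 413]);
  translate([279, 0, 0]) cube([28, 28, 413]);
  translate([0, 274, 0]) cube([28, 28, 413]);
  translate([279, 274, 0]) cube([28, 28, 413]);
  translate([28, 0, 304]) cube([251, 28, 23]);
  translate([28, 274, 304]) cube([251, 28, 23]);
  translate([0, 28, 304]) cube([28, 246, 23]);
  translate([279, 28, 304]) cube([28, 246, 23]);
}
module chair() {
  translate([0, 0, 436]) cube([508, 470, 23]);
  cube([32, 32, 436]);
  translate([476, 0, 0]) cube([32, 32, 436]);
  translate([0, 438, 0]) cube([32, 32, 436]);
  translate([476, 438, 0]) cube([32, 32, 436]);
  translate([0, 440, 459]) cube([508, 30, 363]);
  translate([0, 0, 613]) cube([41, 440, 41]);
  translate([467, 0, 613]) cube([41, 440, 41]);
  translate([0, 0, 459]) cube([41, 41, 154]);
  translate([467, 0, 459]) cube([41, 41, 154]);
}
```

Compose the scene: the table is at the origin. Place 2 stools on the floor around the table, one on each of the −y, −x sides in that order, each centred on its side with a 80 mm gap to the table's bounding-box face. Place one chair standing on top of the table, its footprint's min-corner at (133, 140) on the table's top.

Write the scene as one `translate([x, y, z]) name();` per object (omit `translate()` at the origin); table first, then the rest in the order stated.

table();
translate([184, -382, 0]) stool();
translate([-387, 170, 0]) stool();
translate([133, 140, 685]) chair();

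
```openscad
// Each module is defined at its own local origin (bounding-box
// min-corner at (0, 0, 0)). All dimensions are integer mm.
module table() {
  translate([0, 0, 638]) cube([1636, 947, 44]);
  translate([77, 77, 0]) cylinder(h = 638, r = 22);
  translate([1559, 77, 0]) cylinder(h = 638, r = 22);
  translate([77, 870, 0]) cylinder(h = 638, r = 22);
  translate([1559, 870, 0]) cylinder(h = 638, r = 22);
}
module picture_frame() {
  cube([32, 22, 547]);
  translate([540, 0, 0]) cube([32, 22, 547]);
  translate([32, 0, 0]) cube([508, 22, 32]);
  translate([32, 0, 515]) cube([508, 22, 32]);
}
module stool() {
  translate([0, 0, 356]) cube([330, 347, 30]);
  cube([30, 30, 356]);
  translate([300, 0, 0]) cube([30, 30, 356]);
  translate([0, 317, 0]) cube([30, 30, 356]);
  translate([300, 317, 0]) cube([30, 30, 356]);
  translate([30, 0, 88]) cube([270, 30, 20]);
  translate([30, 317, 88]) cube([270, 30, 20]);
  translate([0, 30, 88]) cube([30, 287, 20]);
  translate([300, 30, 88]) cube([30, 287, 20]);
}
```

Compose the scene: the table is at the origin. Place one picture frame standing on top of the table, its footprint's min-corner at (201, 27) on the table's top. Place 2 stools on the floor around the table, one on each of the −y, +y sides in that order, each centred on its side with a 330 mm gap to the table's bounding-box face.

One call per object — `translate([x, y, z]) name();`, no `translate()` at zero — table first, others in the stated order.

table();
translate([201, 27, 682]) picture_frame();
translate([653, -677, 0]) stool();
translate([653, 1277, 0]) stool();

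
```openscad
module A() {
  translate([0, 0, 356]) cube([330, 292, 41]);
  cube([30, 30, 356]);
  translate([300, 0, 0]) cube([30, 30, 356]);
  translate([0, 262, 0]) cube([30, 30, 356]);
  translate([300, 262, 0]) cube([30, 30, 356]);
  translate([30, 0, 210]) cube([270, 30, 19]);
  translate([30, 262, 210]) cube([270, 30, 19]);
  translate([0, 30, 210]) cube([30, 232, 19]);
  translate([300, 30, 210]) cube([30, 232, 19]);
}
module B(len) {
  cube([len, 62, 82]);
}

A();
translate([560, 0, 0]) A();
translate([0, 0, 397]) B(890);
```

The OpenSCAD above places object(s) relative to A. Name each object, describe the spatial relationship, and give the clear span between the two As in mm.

Second stool starts at x = 560; first ends at x = 330; clear span = 560 − 330 = 230 mm.

A is a stool. B is a beam. A beam spans the tops of two stools. The clear span between the two stools is 230 mm.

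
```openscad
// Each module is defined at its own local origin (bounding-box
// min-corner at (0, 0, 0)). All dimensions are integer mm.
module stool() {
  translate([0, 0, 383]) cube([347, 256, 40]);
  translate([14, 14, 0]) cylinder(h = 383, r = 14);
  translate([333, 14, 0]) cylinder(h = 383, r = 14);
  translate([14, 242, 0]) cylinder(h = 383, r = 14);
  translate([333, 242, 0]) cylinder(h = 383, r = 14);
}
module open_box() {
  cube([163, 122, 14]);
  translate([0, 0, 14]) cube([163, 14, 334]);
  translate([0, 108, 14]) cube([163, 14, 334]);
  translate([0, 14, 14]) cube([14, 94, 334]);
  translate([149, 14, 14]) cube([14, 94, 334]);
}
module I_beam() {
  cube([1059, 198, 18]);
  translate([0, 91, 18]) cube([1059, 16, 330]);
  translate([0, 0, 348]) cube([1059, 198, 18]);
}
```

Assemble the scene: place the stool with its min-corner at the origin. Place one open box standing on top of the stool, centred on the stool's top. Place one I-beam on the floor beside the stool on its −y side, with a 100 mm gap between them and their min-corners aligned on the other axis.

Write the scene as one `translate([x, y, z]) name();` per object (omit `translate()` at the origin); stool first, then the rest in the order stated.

stool();
translate([92, 67, 423]) open_box();
translate([0, -298, 0]) I_beam();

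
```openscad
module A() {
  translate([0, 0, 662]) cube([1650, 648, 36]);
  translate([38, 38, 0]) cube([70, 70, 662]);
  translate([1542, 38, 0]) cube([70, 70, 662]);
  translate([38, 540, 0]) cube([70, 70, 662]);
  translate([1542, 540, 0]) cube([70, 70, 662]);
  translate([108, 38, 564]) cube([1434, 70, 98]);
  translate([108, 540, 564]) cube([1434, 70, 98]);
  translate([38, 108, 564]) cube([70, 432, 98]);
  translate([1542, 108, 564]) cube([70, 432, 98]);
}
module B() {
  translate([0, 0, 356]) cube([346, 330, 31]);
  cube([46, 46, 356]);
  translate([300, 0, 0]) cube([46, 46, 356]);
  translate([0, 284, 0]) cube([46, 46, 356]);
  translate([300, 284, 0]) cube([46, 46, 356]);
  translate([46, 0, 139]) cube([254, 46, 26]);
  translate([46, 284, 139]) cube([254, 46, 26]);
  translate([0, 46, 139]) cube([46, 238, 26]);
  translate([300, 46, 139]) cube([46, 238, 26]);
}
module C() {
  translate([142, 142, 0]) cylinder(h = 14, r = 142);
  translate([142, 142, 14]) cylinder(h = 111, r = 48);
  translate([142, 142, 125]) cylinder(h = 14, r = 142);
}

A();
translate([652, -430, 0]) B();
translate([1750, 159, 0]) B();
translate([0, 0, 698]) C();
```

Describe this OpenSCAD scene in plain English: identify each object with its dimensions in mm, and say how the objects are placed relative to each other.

A is a table with a 1650×648 mm rectangular top, 36 mm thick, top surface at z = 698 mm, supported by four 70×70 mm square legs, each inset 38 mm from the nearest pair of top edges, running from the floor. Four apron rails, 70 mm thick and 98 mm tall, run between adjacent legs with their top edges flush with the underside of the top and their outer faces flush with the legs' outer faces.

B is a four-legged stool. The seat is a 346×330×31 mm slab whose top surface is at z = 387 mm; four square legs, each 46×46 mm in cross-section, run from the floor (z = 0) to the underside of the seat, each flush with a corner of the seat. Four stretchers, 46 mm wide and 26 mm tall, connect adjacent legs with their undersides at z = 139 mm, each running between the inner faces of the legs it joins and aligned with the legs' outer faces on the other axis.

C is a spool: two coaxial disc flanges of radius 142 mm and thickness 14 mm, joined by a core cylinder of radius 48 mm and height 111 mm. The lower flange rests on z = 0 and the three cylinders share a vertical axis.

Two stools sit around the table at the −y, +x sides. The spool is on top of the table.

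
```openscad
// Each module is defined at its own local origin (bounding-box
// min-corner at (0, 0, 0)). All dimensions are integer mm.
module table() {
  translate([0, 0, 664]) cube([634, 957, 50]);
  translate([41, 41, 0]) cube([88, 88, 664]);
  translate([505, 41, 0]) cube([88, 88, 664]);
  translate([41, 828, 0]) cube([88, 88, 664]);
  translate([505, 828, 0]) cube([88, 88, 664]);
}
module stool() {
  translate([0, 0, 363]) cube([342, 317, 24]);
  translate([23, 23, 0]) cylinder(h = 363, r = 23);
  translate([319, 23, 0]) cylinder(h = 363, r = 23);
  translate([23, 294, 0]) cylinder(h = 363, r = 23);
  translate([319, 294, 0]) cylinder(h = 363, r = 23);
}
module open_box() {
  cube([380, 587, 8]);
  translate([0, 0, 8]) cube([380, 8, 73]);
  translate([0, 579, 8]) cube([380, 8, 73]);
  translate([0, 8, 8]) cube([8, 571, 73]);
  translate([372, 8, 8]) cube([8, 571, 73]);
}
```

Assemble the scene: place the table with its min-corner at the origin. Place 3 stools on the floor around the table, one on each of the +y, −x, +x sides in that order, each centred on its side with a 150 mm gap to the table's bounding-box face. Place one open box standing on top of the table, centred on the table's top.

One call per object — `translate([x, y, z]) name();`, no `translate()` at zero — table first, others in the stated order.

table();
translate([146, 1107, 0]) stool();
translate([-492, 320, 0]) stool();
translate([784, 320, 0]) stool();
translate([127, 185, 714]) open_box();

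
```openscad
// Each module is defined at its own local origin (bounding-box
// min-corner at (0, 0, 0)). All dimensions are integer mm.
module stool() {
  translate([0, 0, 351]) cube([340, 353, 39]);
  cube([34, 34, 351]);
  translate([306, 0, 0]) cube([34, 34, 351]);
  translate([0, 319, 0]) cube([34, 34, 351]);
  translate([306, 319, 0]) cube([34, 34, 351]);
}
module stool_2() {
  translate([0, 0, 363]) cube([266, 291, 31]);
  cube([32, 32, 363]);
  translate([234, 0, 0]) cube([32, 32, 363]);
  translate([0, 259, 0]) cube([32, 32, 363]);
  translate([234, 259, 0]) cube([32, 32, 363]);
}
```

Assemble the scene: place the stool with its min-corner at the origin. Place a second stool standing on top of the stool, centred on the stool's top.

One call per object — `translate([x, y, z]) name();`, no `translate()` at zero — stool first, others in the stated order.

stool();
translate([37, 31, 390]) stool_2();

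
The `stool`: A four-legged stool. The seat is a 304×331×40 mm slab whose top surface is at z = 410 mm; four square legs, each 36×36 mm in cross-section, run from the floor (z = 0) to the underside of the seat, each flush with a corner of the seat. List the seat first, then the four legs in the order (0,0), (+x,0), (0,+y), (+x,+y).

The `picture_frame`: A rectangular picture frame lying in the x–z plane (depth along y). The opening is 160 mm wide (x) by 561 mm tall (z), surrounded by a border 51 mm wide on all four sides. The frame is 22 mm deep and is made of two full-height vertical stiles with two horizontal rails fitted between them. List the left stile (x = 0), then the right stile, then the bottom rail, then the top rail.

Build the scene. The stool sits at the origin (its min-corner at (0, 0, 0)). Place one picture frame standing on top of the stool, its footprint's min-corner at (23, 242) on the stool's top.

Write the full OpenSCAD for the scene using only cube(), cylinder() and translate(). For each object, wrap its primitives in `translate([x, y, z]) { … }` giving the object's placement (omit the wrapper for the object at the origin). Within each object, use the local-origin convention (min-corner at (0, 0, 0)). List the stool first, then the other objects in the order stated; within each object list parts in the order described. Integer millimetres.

translate([0, 0, 370]) cube([304, 331, 40]);
cube([36, 36, 370]);
translate([268, 0, 0]) cube([36, 36, 370]);
translate([0, 295, 0]) cube([36, 36, 370]);
translate([268, 295, 0]) cube([36, 36, 370]);
translate([23, 242, 410]) {
  cube([51, 22, 663]);
  translate([211, 0, 0]) cube([51, 22, 663]);
  translate([51, 0, 0]) cube([160, 22, 51]);
  translate([51, 0, 612]) cube([160, 22, 51]);
}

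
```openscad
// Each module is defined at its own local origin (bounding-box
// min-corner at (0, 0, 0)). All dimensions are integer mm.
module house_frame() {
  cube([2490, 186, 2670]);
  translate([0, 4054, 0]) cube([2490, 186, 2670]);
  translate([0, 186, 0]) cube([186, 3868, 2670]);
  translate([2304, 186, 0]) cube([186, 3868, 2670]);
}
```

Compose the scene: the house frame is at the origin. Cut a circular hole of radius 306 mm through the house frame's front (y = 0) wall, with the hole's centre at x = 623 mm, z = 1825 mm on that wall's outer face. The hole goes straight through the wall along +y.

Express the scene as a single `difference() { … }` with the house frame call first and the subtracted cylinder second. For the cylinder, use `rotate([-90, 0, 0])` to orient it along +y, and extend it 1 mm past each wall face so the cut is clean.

difference() {
  house_frame();
  translate([623, -1, 1825]) rotate([-90, 0, 0]) cylinder(h = 188, r = 306);
}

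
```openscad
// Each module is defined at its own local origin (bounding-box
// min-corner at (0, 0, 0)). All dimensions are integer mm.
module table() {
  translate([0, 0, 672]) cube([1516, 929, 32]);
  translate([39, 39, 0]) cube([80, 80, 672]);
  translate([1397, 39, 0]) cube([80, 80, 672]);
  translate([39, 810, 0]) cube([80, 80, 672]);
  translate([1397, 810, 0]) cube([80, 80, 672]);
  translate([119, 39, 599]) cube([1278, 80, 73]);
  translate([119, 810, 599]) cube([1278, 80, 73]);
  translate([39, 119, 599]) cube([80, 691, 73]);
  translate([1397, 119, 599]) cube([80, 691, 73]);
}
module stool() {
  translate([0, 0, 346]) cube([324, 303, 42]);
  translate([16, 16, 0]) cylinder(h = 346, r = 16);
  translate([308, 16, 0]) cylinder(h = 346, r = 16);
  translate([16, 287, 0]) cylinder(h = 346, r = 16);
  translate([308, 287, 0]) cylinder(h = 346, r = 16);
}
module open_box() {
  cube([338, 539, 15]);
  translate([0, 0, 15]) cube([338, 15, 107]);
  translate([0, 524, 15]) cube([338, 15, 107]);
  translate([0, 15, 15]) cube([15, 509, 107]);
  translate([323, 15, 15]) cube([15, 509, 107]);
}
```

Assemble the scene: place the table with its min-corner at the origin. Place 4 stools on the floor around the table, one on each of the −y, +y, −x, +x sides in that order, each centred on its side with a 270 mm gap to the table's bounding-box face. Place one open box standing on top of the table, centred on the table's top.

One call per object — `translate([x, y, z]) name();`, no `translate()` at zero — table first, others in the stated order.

table();
translate([596, -573, 0]) stool();
translate([596, 1199, 0]) stool();
translate([-594, 313, 0]) stool();
translate([1786, 313, 0]) stool();
translate([589, 195, 704]) open_box();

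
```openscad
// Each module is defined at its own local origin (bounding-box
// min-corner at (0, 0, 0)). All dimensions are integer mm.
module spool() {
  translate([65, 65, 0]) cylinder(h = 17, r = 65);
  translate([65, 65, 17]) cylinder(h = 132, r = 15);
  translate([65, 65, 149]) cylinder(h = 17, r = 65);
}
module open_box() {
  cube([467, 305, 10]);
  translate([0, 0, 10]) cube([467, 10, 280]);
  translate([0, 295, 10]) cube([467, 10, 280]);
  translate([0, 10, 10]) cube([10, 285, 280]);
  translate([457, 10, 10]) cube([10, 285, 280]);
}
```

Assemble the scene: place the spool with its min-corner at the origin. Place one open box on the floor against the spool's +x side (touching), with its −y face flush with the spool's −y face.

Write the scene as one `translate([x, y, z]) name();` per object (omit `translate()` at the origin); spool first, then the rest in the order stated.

spool();
translate([130, 0, 0]) open_box();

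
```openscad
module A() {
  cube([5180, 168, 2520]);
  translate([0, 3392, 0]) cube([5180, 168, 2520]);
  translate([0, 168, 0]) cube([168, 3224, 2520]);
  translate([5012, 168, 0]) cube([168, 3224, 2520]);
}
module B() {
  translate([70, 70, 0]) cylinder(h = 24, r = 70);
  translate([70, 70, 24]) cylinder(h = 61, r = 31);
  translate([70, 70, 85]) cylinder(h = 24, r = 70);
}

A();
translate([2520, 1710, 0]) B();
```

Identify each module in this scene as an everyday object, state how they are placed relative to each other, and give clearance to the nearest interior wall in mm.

Clearances: x = 2352, y = 1542; minimum 1542 mm.

A is a house frame. B is a spool. The spool sits inside the house frame, centred. The clearance to the nearest interior wall is 1542 mm.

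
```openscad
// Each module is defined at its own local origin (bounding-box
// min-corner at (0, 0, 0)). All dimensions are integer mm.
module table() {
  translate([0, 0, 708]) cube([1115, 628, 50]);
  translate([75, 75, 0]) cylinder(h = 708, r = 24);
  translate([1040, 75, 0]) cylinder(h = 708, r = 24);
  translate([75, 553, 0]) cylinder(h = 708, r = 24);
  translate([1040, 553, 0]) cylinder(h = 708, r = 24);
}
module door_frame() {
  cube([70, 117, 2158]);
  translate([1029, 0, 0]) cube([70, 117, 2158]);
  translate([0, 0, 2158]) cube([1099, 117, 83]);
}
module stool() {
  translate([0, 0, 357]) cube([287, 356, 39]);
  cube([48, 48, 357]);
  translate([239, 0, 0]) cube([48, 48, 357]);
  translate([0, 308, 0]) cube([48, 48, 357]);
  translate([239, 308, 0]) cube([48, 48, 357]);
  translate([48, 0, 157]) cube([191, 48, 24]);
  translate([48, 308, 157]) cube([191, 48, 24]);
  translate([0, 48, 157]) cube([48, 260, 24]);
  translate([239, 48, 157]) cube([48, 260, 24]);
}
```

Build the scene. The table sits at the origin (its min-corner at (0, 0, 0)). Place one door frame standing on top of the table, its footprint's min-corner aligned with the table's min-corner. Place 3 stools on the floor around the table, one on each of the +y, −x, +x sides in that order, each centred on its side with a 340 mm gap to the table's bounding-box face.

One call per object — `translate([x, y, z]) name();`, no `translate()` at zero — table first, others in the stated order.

table();
translate([0, 0, 758]) door_frame();
translate([414, 968, 0]) stool();
translate([-627, 136, 0]) stool();
translate([1455, 136, 0]) stool();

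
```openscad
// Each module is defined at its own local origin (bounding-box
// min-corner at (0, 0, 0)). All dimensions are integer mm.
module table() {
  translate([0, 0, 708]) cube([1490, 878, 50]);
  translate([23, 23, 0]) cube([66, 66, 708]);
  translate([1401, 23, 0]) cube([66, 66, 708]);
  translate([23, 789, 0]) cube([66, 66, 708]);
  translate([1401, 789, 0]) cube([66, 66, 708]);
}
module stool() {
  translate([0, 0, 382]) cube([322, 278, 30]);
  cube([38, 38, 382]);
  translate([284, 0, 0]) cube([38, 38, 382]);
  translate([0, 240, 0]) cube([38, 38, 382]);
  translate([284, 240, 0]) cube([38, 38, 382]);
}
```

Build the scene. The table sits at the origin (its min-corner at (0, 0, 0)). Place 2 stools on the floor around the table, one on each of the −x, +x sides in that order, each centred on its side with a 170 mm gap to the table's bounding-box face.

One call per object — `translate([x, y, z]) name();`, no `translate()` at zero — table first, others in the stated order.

table();
translate([-492, 300, 0]) stool();
translate([1660, 300, 0]) stool();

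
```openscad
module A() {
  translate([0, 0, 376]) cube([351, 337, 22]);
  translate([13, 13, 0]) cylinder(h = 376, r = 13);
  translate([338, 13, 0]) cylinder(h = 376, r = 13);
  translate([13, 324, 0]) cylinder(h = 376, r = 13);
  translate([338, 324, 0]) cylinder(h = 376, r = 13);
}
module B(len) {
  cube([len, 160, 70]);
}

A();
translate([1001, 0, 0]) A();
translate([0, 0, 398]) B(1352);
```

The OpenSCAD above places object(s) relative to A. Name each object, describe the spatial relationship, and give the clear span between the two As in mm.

A is a stool. B is a beam. A beam spans the tops of two stools. The clear span between the two stools is 650 mm.

Second stool starts at x = 1001; first ends at x = 351; clear span = 1001 − 351 = 650 mm.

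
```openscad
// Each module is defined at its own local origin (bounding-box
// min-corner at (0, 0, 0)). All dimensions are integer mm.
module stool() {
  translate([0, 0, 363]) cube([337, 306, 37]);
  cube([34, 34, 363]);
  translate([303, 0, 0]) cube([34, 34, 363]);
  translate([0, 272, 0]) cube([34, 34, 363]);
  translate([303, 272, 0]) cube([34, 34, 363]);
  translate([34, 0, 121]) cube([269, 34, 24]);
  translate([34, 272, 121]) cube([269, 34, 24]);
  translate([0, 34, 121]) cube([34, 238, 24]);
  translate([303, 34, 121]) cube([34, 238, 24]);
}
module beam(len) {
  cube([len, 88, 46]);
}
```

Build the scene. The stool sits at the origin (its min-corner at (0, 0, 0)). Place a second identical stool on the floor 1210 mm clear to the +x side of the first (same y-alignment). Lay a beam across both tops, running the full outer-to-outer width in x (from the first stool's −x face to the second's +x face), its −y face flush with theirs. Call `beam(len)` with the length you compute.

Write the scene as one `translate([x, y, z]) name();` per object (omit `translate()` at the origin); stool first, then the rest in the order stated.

stool();
translate([1547, 0, 0]) stool();
translate([0, 0, 400]) beam(1884);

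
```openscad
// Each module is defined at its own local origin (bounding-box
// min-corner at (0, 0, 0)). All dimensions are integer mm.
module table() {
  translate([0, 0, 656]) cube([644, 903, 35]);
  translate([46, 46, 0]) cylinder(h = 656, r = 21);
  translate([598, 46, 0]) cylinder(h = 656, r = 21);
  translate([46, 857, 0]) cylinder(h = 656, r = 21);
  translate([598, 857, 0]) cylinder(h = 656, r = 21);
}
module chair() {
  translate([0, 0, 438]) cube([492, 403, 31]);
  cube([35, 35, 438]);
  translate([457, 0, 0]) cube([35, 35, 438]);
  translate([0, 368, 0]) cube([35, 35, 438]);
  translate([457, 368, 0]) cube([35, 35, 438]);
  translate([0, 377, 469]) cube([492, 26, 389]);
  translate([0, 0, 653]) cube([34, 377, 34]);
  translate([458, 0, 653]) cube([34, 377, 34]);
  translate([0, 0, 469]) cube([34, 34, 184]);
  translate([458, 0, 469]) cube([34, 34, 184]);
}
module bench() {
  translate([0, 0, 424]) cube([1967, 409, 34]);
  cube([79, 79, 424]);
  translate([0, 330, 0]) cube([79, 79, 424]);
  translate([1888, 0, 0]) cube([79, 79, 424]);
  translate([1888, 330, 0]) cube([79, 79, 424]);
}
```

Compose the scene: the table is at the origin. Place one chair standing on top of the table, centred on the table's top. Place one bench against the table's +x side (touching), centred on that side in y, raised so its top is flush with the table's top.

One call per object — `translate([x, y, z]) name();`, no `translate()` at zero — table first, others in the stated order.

table();
translate([76, 250, 691]) chair();
translate([644, 247, 233]) bench();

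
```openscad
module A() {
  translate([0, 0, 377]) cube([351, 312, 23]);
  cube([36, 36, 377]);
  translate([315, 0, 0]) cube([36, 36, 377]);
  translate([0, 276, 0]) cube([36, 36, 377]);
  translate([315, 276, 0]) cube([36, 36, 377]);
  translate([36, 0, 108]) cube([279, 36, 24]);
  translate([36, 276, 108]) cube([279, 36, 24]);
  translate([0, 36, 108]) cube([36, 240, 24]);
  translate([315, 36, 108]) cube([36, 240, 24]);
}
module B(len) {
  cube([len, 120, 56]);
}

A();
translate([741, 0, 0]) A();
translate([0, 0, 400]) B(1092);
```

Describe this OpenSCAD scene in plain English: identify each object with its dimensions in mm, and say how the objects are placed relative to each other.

A is a simple wooden stool: a rectangular seat 351 mm (x) by 312 mm (y), 23 mm thick, top face at z = 400 mm, on four square legs, each 36×36 mm in cross-section. The legs rest on z = 0, each flush with a corner of the seat. Four stretchers, 36 mm wide and 24 mm tall, connect adjacent legs with their undersides at z = 108 mm, each running between the inner faces of the legs it joins and aligned with the legs' outer faces on the other axis.

B is a rectangular beam 1092 mm long (x), 120 mm deep (y), 56 mm thick (z).

The beam spans the tops of two stools placed 390 mm apart, resting at z = 400 mm.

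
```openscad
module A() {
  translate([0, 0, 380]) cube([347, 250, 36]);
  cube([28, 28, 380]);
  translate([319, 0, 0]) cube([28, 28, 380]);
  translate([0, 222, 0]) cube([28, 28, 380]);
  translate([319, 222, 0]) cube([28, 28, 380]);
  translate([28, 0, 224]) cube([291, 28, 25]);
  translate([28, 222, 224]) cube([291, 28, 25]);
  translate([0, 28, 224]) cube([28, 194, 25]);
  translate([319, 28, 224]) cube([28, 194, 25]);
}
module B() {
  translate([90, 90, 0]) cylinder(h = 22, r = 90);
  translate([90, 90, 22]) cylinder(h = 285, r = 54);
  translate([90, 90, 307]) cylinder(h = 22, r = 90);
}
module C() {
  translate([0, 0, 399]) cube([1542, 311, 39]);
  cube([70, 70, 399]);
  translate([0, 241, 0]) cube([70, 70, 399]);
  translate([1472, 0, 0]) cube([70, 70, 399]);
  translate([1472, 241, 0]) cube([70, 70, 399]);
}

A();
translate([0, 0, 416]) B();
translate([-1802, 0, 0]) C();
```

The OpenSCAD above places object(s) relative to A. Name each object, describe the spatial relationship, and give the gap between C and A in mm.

The bench's nearest face is 260 mm from the stool's −x face.

A is a stool. B is a spool. C is a bench. The spool is on top of the stool. The bench is on the floor beside the stool on its −x side. The gap between the bench and the stool is 260 mm.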